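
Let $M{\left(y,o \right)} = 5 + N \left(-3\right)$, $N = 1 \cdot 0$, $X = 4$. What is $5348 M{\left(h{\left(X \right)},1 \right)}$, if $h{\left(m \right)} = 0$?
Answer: $26740$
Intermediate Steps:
$N = 0$
$M{\left(y,o \right)} = 5$ ($M{\left(y,o \right)} = 5 + 0 \left(-3\right) = 5 + 0 = 5$)
$5348 M{\left(h{\left(X \right)},1 \right)} = 5348 \cdot 5 = 26740$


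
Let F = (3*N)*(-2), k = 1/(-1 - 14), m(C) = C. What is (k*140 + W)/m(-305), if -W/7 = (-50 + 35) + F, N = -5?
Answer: 343/915 ≈ 0.37486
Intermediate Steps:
k = -1/15 (k = 1/(-15) = -1/15 ≈ -0.066667)
F = 30 (F = (3*(-5))*(-2) = -15*(-2) = 30)
W = -105 (W = -7*((-50 + 35) + 30) = -7*(-15 + 30) = -7*15 = -105)
(k*140 + W)/m(-305) = (-1/15*140 - 105)/(-305) = (-28/3 - 105)*(-1/305) = -343/3*(-1/305) = 343/915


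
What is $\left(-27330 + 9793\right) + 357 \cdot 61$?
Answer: $4240$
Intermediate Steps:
$\left(-27330 + 9793\right) + 357 \cdot 61 = -17537 + 21777 = 4240$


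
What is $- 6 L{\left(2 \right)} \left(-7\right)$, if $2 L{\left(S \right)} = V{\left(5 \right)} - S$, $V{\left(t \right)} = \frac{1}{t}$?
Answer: $- \frac{189}{5} \approx -37.8$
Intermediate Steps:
$L{\left(S \right)} = \frac{1}{10} - \frac{S}{2}$ ($L{\left(S \right)} = \frac{\frac{1}{5} - S}{2} = \frac{1}{10} - \frac{S}{2}$)
$- 6 L{\left(2 \right)} \left(-7\right) = - 6 \left(\frac{1}{10} - 1\right) \left(-7\right) = \left(-6\right) \left(- \frac{9}{10}\right) \left(-7\right) = \frac{27}{5} \left(-7\right) = - \frac{189}{5}$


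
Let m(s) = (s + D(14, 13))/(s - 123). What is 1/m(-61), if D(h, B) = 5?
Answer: 23/7 ≈ 3.2857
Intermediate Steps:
m(s) = (5 + s)/(-123 + s) (m(s) = (s + 5)/(s - 123) = (5 + s)/(-123 + s))
1/m(-61) = 1/((5 - 61)/(-123 - 61)) = 1/(-56/(-184)) = 1/(-1/184*(-56)) = 1/(7/23) = 23/7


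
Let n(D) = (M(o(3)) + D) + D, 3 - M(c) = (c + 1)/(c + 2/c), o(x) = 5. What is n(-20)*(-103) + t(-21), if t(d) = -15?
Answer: 35194/9 ≈ 3910.4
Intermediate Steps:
M(c) = 3 - (1 + c)/(c + 2/c) (M(c) = 3 - (c + 1)/(c + 2/c) = 3 - (1 + c)/(c + 2/c))
n(D) = 17/9 + 2*D (n(D) = ((6 - 1*5 + 2*5²)/(2 + 5²) + D) + D = ((6 - 5 + 2*25)/(2 + 25) + D) + D = ((6 - 5 + 50)/27 + D) + D = ((1/27)*51 + D) + D = (17/9 + D) + D = 17/9 + 2*D)
n(-20)*(-103) + t(-21) = (17/9 + 2*(-20))*(-103) - 15 = (17/9 - 40)*(-103) - 15 = -343/9*(-103) - 15 = 35329/9 - 15 = 35194/9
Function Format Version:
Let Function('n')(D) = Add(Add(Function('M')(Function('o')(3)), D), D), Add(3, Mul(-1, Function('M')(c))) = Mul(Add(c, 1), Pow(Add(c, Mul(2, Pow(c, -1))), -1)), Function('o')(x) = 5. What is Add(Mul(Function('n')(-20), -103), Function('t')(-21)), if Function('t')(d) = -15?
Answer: Rational(35194, 9) ≈ 3910.4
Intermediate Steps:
Function('M')(c) = Add(3, Mul(-1, Pow(Add(c, Mul(2, Pow(c, -1))), -1), Add(1, c))) (Function('M')(c) = Add(3, Mul(-1, Mul(Add(c, 1), Pow(Add(c, Mul(2, Pow(c, -1))), -1)))) = Add(3, Mul(-1, Mul(Add(1, c), Pow(Add(c, Mul(2, Pow(c, -1))), -1)))) = Add(3, Mul(-1, Mul(Pow(Add(c, Mul(2, Pow(c, -1))), -1), Add(1, c)))) = Add(3, Mul(-1, Pow(Add(c, Mul(2, Pow(c, -1))), -1), Add(1, c))))
Function('n')(D) = Add(Rational(17, 9), Mul(2, D)) (Function('n')(D) = Add(Add(Mul(Pow(Add(2, Pow(5, 2)), -1), Add(6, Mul(-1, 5), Mul(2, Pow(5, 2)))), D), D) = Add(Add(Mul(Pow(Add(2, 25), -1), Add(6, -5, Mul(2, 25))), D), D) = Add(Add(Mul(Pow(27, -1), Add(6, -5, 50)), D), D) = Add(Add(Mul(Rational(1, 27), 51), D), D) = Add(Add(Rational(17, 9), D), D) = Add(Rational(17, 9), Mul(2, D)))
Add(Mul(Function('n')(-20), -103), Function('t')(-21)) = Add(Mul(Add(Rational(17, 9), Mul(2, -20)), -103), -15) = Add(Mul(Add(Rational(17, 9), -40), -103), -15) = Add(Mul(Rational(-343, 9), -103), -15) = Add(Rational(35329, 9), -15) = Rational(35194, 9)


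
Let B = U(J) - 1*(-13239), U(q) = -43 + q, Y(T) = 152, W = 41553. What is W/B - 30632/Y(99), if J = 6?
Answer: -49760951/250838 ≈ -198.38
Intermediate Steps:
B = 13202 (B = (-43 + 6) - 1*(-13239) = -37 + 13239 = 13202)
W/B - 30632/Y(99) = 41553/13202 - 30632/152 = 41553*(1/13202) - 30632*1/152 = 41553/13202 - 3829/19 = -49760951/250838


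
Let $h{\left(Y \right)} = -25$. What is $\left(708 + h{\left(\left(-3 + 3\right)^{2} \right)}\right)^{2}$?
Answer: $466489$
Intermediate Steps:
$\left(708 + h{\left(\left(-3 + 3\right)^{2} \right)}\right)^{2} = \left(708 - 25\right)^{2} = 683^{2} = 466489$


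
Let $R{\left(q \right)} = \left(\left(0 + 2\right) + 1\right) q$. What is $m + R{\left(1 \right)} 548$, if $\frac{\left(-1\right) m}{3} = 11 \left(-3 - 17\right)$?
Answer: $2304$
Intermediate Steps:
$m = 660$ ($m = - 3 \cdot 11 \left(-3 - 17\right) = - 3 \cdot 11 \left(-20\right) = \left(-3\right) \left(-220\right) = 660$)
$R{\left(q \right)} = 3 q$ ($R{\left(q \right)} = \left(2 + 1\right) q = 3 q$)
$m + R{\left(1 \right)} 548 = 660 + 3 \cdot 1 \cdot 548 = 660 + 3 \cdot 548 = 660 + 1644 = 2304$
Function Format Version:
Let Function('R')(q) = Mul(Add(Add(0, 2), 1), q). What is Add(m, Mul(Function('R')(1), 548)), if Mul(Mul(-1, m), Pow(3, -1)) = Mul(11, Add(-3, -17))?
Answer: 2304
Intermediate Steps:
m = 660 (m = Mul(-3, Mul(11, Add(-3, -17))) = Mul(-3, Mul(11, -20)) = Mul(-3, -220) = 660)
Function('R')(q) = Mul(3, q) (Function('R')(q) = Mul(Add(2, 1), q) = Mul(3, q))
Add(m, Mul(Function('R')(1), 548)) = Add(660, Mul(Mul(3, 1), 548)) = Add(660, Mul(3, 548)) = Add(660, 1644) = 2304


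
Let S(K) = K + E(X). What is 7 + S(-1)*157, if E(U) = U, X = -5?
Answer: -935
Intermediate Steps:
S(K) = -5 + K (S(K) = K - 5 = -5 + K)
7 + S(-1)*157 = 7 + (-5 - 1)*157 = 7 - 6*157 = 7 - 942 = -935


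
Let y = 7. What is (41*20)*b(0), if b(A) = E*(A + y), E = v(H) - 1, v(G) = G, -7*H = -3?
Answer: -3280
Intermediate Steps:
H = 3/7 (H = -⅐*(-3) = 3/7 ≈ 0.42857)
E = -4/7 (E = 3/7 - 1 = -4/7 ≈ -0.57143)
b(A) = -4 - 4*A/7 (b(A) = -4*(A + 7)/7 = -4*(7 + A)/7 = -4 - 4*A/7)
(41*20)*b(0) = (41*20)*(-4 - 4/7*0) = 820*(-4 + 0) = 820*(-4) = -3280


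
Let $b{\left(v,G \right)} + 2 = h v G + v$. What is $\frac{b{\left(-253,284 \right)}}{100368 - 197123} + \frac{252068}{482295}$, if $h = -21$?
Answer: $- \frac{760237019}{50448057} \approx -15.07$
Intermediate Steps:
$b{\left(v,G \right)} = -2 + v - 21 G v$ ($b{\left(v,G \right)} = -2 + \left(- 21 v G + v\right) = -2 - \left(- v + 21 G v\right) = -2 + v - 21 G v$)
$\frac{b{\left(-253,284 \right)}}{100368 - 197123} + \frac{252068}{482295} = \frac{-2 - 253 - 5964 \left(-253\right)}{100368 - 197123} + \frac{252068}{482295} = \frac{-2 - 253 + 1508892}{100368 - 197123} + 252068 \cdot \frac{1}{482295} = \frac{1508637}{-96755} + \frac{252068}{482295} = 1508637 \left(- \frac{1}{96755}\right) + \frac{252068}{482295} = - \frac{1508637}{96755} + \frac{252068}{482295} = - \frac{760237019}{50448057}$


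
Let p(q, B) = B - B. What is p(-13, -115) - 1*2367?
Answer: -2367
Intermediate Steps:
p(q, B) = 0
p(-13, -115) - 1*2367 = 0 - 1*2367 = 0 - 2367 = -2367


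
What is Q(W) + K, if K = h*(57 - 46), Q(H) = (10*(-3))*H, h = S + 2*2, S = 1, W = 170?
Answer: -5045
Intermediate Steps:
h = 5 (h = 1 + 2*2 = 1 + 4 = 5)
Q(H) = -30*H
K = 55 (K = 5*(57 - 46) = 5*11 = 55)
Q(W) + K = -30*170 + 55 = -5100 + 55 = -5045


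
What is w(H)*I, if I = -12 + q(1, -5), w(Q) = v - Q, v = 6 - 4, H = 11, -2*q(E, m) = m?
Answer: 171/2 ≈ 85.500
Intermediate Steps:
q(E, m) = -m/2
v = 2
w(Q) = 2 - Q
I = -19/2 (I = -12 - ½*(-5) = -12 + 5/2 = -19/2 ≈ -9.5000)
w(H)*I = (2 - 1*11)*(-19/2) = (2 - 11)*(-19/2) = -9*(-19/2) = 171/2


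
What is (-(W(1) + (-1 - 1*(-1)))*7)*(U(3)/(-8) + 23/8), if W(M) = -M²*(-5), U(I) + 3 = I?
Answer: -805/8 ≈ -100.63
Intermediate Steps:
U(I) = -3 + I
W(M) = 5*M²
(-(W(1) + (-1 - 1*(-1)))*7)*(U(3)/(-8) + 23/8) = (-(5*1² + (-1 - 1*(-1)))*7)*((-3 + 3)/(-8) + 23/8) = (-(5*1 + (-1 + 1))*7)*(0*(-⅛) + 23*(⅛)) = (-(5 + 0)*7)*(0 + 23/8) = (-1*5*7)*(23/8) = -5*7*(23/8) = -35*23/8 = -805/8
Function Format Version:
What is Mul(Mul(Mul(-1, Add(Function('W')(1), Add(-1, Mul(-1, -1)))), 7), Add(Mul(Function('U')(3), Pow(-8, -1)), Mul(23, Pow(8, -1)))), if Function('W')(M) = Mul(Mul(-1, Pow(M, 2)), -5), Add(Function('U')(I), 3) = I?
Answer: Rational(-805, 8) ≈ -100.63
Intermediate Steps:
Function('U')(I) = Add(-3, I)
Function('W')(M) = Mul(5, Pow(M, 2))
Mul(Mul(Mul(-1, Add(Function('W')(1), Add(-1, Mul(-1, -1)))), 7), Add(Mul(Function('U')(3), Pow(-8, -1)), Mul(23, Pow(8, -1)))) = Mul(Mul(Mul(-1, Add(Mul(5, Pow(1, 2)), Add(-1, Mul(-1, -1)))), 7), Add(Mul(Add(-3, 3), Pow(-8, -1)), Mul(23, Pow(8, -1)))) = Mul(Mul(Mul(-1, Add(Mul(5, 1), Add(-1, 1))), 7), Add(Mul(0, Rational(-1, 8)), Mul(23, Rational(1, 8)))) = Mul(Mul(Mul(-1, Add(5, 0)), 7), Add(0, Rational(23, 8))) = Mul(Mul(Mul(-1, 5), 7), Rational(23, 8)) = Mul(Mul(-5, 7), Rational(23, 8)) = Mul(-35, Rational(23, 8)) = Rational(-805, 8)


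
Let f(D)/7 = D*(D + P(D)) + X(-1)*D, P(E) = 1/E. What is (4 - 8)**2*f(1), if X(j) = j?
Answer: 112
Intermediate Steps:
f(D) = -7*D + 7*D*(D + 1/D) (f(D) = 7*(D*(D + 1/D) - D) = 7*(-D + D*(D + 1/D)) = -7*D + 7*D*(D + 1/D))
(4 - 8)**2*f(1) = (4 - 8)**2*(7 + 7*1*(-1 + 1)) = (-4)**2*(7 + 7*1*0) = 16*(7 + 0) = 16*7 = 112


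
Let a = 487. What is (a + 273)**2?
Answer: 577600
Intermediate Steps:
(a + 273)**2 = (487 + 273)**2 = 760**2 = 577600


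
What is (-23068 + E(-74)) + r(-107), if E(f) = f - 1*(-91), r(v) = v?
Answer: -23158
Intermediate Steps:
E(f) = 91 + f (E(f) = f + 91 = 91 + f)
(-23068 + E(-74)) + r(-107) = (-23068 + (91 - 74)) - 107 = (-23068 + 17) - 107 = -23051 - 107 = -23158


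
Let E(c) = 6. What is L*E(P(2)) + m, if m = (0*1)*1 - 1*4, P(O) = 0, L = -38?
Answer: -232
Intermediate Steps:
m = -4 (m = 0*1 - 4 = 0 - 4 = -4)
L*E(P(2)) + m = -38*6 - 4 = -228 - 4 = -232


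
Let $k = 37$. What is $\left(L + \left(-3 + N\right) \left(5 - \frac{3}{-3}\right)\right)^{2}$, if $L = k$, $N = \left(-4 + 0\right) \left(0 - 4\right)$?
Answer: $13225$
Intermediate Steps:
$N = 16$ ($N = \left(-4\right) \left(-4\right) = 16$)
$L = 37$
$\left(L + \left(-3 + N\right) \left(5 - \frac{3}{-3}\right)\right)^{2} = \left(37 + \left(-3 + 16\right) \left(5 - \frac{3}{-3}\right)\right)^{2} = \left(37 + 13 \left(5 - -1\right)\right)^{2} = \left(37 + 13 \left(5 + 1\right)\right)^{2} = \left(37 + 13 \cdot 6\right)^{2} = \left(37 + 78\right)^{2} = 115^{2} = 13225$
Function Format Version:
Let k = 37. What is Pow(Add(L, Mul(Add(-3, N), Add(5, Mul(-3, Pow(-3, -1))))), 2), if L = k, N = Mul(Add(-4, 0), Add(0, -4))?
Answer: 13225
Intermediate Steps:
N = 16 (N = Mul(-4, -4) = 16)
L = 37
Pow(Add(L, Mul(Add(-3, N), Add(5, Mul(-3, Pow(-3, -1))))), 2) = Pow(Add(37, Mul(Add(-3, 16), Add(5, Mul(-3, Pow(-3, -1))))), 2) = Pow(Add(37, Mul(13, Add(5, Mul(-3, Rational(-1, 3))))), 2) = Pow(Add(37, Mul(13, Add(5, 1))), 2) = Pow(Add(37, Mul(13, 6)), 2) = Pow(Add(37, 78), 2) = Pow(115, 2) = 13225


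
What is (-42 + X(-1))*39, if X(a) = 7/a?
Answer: -1911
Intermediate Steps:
(-42 + X(-1))*39 = (-42 + 7/(-1))*39 = (-42 + 7*(-1))*39 = (-42 - 7)*39 = -49*39 = -1911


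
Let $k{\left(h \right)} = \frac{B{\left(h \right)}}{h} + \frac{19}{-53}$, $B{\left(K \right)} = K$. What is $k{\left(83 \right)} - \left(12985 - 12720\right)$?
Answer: $- \frac{14011}{53} \approx -264.36$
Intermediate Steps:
$k{\left(h \right)} = \frac{34}{53}$ ($k{\left(h \right)} = \frac{h}{h} + \frac{19}{-53} = 1 + 19 \left(- \frac{1}{53}\right) = 1 - \frac{19}{53} = \frac{34}{53}$)
$k{\left(83 \right)} - \left(12985 - 12720\right) = \frac{34}{53} - \left(12985 - 12720\right) = \frac{34}{53} - 265 = - \frac{14011}{53}$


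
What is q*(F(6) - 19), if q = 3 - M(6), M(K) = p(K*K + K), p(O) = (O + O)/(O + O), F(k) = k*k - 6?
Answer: 22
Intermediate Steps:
F(k) = -6 + k**2 (F(k) = k**2 - 6 = -6 + k**2)
p(O) = 1 (p(O) = (2*O)/((2*O)) = (2*O)*(1/(2*O)) = 1)
M(K) = 1
q = 2 (q = 3 - 1*1 = 3 - 1 = 2)
q*(F(6) - 19) = 2*((-6 + 6**2) - 19) = 2*((-6 + 36) - 19) = 2*(30 - 19) = 2*11 = 22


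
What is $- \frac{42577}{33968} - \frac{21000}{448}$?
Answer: $- \frac{1634827}{33968} \approx -48.128$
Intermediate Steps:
$- \frac{42577}{33968} - \frac{21000}{448} = \left(-42577\right) \frac{1}{33968} - \frac{375}{8} = - \frac{42577}{33968} - \frac{375}{8} = - \frac{1634827}{33968}$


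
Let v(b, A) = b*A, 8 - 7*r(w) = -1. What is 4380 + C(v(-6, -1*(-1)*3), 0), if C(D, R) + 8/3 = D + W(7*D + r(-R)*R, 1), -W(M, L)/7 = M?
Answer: 15724/3 ≈ 5241.3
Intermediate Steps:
r(w) = 9/7 (r(w) = 8/7 - 1/7*(-1) = 8/7 + 1/7 = 9/7)
W(M, L) = -7*M
v(b, A) = A*b
C(D, R) = -8/3 - 48*D - 9*R (C(D, R) = -8/3 + (D - 7*(7*D + 9*R/7)) = -8/3 + (D + (-49*D - 9*R)) = -8/3 + (-48*D - 9*R) = -8/3 - 48*D - 9*R)
4380 + C(v(-6, -1*(-1)*3), 0) = 4380 + (-8/3 - 48*-1*(-1)*3*(-6) - 9*0) = 4380 + (-8/3 - 48*1*3*(-6) + 0) = 4380 + (-8/3 - 144*(-6) + 0) = 4380 + (-8/3 - 48*(-18) + 0) = 4380 + (-8/3 + 864 + 0) = 4380 + 2584/3 = 15724/3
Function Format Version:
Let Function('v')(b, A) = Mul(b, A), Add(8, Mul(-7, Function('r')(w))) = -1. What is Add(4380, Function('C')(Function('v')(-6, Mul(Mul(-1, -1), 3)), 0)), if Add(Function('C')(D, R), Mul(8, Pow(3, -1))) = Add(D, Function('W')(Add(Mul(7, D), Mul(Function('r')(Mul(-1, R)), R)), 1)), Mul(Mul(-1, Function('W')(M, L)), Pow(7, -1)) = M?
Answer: Rational(15724, 3) ≈ 5241.3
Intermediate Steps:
Function('r')(w) = Rational(9, 7) (Function('r')(w) = Add(Rational(8, 7), Mul(Rational(-1, 7), -1)) = Add(Rational(8, 7), Rational(1, 7)) = Rational(9, 7))
Function('W')(M, L) = Mul(-7, M)
Function('v')(b, A) = Mul(A, b)
Function('C')(D, R) = Add(Rational(-8, 3), Mul(-48, D), Mul(-9, R)) (Function('C')(D, R) = Add(Rational(-8, 3), Add(D, Mul(-7, Add(Mul(7, D), Mul(Rational(9, 7), R))))) = Add(Rational(-8, 3), Add(D, Add(Mul(-49, D), Mul(-9, R)))) = Add(Rational(-8, 3), Add(Mul(-48, D), Mul(-9, R))) = Add(Rational(-8, 3), Mul(-48, D), Mul(-9, R)))
Add(4380, Function('C')(Function('v')(-6, Mul(Mul(-1, -1), 3)), 0)) = Add(4380, Add(Rational(-8, 3), Mul(-48, Mul(Mul(Mul(-1, -1), 3), -6)), Mul(-9, 0))) = Add(4380, Add(Rational(-8, 3), Mul(-48, Mul(Mul(1, 3), -6)), 0)) = Add(4380, Add(Rational(-8, 3), Mul(-48, Mul(3, -6)), 0)) = Add(4380, Add(Rational(-8, 3), Mul(-48, -18), 0)) = Add(4380, Add(Rational(-8, 3), 864, 0)) = Add(4380, Rational(2584, 3)) = Rational(15724, 3)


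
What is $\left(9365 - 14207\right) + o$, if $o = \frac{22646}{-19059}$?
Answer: $- \frac{92306324}{19059} \approx -4843.2$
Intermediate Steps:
$o = - \frac{22646}{19059}$ ($o = 22646 \left(- \frac{1}{19059}\right) = - \frac{22646}{19059} \approx -1.1882$)
$\left(9365 - 14207\right) + o = \left(9365 - 14207\right) - \frac{22646}{19059} = -4842 - \frac{22646}{19059} = - \frac{92306324}{19059}$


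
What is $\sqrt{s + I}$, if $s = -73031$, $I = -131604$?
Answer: $i \sqrt{204635} \approx 452.37 i$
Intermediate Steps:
$\sqrt{s + I} = \sqrt{-73031 - 131604} = \sqrt{-204635} = i \sqrt{204635}$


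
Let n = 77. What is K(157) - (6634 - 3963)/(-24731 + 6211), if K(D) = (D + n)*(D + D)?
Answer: 1360778191/18520 ≈ 73476.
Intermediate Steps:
K(D) = 2*D*(77 + D) (K(D) = (D + 77)*(D + D) = (77 + D)*(2*D) = 2*D*(77 + D))
K(157) - (6634 - 3963)/(-24731 + 6211) = 2*157*(77 + 157) - (6634 - 3963)/(-24731 + 6211) = 2*157*234 - 2671/(-18520) = 73476 - 2671*(-1)/18520 = 73476 - 1*(-2671/18520) = 73476 + 2671/18520 = 1360778191/18520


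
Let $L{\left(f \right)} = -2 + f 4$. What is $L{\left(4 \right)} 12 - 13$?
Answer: $155$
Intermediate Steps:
$L{\left(f \right)} = -2 + 4 f$
$L{\left(4 \right)} 12 - 13 = \left(-2 + 4 \cdot 4\right) 12 - 13 = \left(-2 + 16\right) 12 - 13 = 14 \cdot 12 - 13 = 168 - 13 = 155$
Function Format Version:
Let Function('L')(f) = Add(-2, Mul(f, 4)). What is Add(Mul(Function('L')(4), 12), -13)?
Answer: 155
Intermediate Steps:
Function('L')(f) = Add(-2, Mul(4, f))
Add(Mul(Function('L')(4), 12), -13) = Add(Mul(Add(-2, Mul(4, 4)), 12), -13) = Add(Mul(Add(-2, 16), 12), -13) = Add(Mul(14, 12), -13) = Add(168, -13) = 155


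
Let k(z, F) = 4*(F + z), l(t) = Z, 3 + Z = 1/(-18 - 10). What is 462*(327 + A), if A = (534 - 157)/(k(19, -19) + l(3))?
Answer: 7964418/85 ≈ 93699.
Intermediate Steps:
Z = -85/28 (Z = -3 + 1/(-18 - 10) = -3 + 1/(-28) = -3 - 1/28 = -85/28 ≈ -3.0357)
l(t) = -85/28
k(z, F) = 4*F + 4*z
A = -10556/85 (A = (534 - 157)/((4*(-19) + 4*19) - 85/28) = 377/((-76 + 76) - 85/28) = 377/(0 - 85/28) = 377/(-85/28) = 377*(-28/85) = -10556/85 ≈ -124.19)
462*(327 + A) = 462*(327 - 10556/85) = 462*(17239/85) = 7964418/85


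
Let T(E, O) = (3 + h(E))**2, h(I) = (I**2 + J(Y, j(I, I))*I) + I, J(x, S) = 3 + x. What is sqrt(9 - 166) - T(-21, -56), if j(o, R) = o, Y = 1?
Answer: -114921 + I*sqrt(157) ≈ -1.1492e+5 + 12.53*I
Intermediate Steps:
h(I) = I**2 + 5*I (h(I) = (I**2 + (3 + 1)*I) + I = (I**2 + 4*I) + I = I**2 + 5*I)
T(E, O) = (3 + E*(5 + E))**2
sqrt(9 - 166) - T(-21, -56) = sqrt(9 - 166) - (3 - 21*(5 - 21))**2 = sqrt(-157) - (3 - 21*(-16))**2 = I*sqrt(157) - (3 + 336)**2 = I*sqrt(157) - 1*339**2 = I*sqrt(157) - 1*114921 = I*sqrt(157) - 114921 = -114921 + I*sqrt(157)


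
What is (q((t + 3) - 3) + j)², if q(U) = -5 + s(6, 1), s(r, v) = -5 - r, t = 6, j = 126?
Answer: 12100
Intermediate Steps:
q(U) = -16 (q(U) = -5 + (-5 - 1*6) = -5 + (-5 - 6) = -5 - 11 = -16)
(q((t + 3) - 3) + j)² = (-16 + 126)² = 110² = 12100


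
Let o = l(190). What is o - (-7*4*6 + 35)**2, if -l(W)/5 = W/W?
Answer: -17694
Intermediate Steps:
l(W) = -5 (l(W) = -5*W/W = -5*1 = -5)
o = -5
o - (-7*4*6 + 35)**2 = -5 - (-7*4*6 + 35)**2 = -5 - (-28*6 + 35)**2 = -5 - (-168 + 35)**2 = -5 - 1*(-133)**2 = -5 - 1*17689 = -5 - 17689 = -17694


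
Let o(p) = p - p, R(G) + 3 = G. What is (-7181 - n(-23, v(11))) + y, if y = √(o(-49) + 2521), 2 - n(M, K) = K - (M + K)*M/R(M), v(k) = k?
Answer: -93098/13 + √2521 ≈ -7111.2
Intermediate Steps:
R(G) = -3 + G
o(p) = 0
n(M, K) = 2 - K + M*(K + M)/(-3 + M) (n(M, K) = 2 - (K - (M + K)*M/(-3 + M)) = 2 - (K - (K + M)*M/(-3 + M)) = 2 - (K - M*(K + M)/(-3 + M)) = 2 + (-K + M*(K + M)/(-3 + M)) = 2 - K + M*(K + M)/(-3 + M))
y = √2521 (y = √(0 + 2521) = √2521 ≈ 50.210)
(-7181 - n(-23, v(11))) + y = (-7181 - (-6 + (-23)² + 2*(-23) + 3*11)/(-3 - 23)) + √2521 = (-7181 - (-6 + 529 - 46 + 33)/(-26)) + √2521 = (-7181 - (-1)*510/26) + √2521 = (-7181 - 1*(-255/13)) + √2521 = (-7181 + 255/13) + √2521 = -93098/13 + √2521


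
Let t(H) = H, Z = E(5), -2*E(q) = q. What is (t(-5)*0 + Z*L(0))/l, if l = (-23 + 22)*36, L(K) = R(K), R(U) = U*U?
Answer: 0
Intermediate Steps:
E(q) = -q/2
Z = -5/2 (Z = -½*5 = -5/2 ≈ -2.5000)
R(U) = U²
L(K) = K²
l = -36 (l = -1*36 = -36)
(t(-5)*0 + Z*L(0))/l = (-5*0 - 5/2*0²)/(-36) = (0 - 5/2*0)*(-1/36) = (0 + 0)*(-1/36) = 0*(-1/36) = 0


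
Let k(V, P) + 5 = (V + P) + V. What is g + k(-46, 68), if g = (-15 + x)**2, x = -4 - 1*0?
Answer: 332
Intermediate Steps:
k(V, P) = -5 + P + 2*V (k(V, P) = -5 + ((V + P) + V) = -5 + ((P + V) + V) = -5 + (P + 2*V) = -5 + P + 2*V)
x = -4 (x = -4 + 0 = -4)
g = 361 (g = (-15 - 4)**2 = (-19)**2 = 361)
g + k(-46, 68) = 361 + (-5 + 68 + 2*(-46)) = 361 + (-5 + 68 - 92) = 361 - 29 = 332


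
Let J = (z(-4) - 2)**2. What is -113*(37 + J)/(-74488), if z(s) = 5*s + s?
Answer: 80569/74488 ≈ 1.0816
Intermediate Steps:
z(s) = 6*s
J = 676 (J = (6*(-4) - 2)**2 = (-24 - 2)**2 = (-26)**2 = 676)
-113*(37 + J)/(-74488) = -113*(37 + 676)/(-74488) = -113*713*(-1/74488) = -80569*(-1/74488) = 80569/74488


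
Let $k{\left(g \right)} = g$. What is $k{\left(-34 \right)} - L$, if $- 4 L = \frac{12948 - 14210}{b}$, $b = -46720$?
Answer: $- \frac{3176329}{93440} \approx -33.993$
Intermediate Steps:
$L = - \frac{631}{93440}$ ($L = - \frac{\left(12948 - 14210\right) \frac{1}{-46720}}{4} = - \frac{\left(-1262\right) \left(- \frac{1}{46720}\right)}{4} = \left(- \frac{1}{4}\right) \frac{631}{23360} = - \frac{631}{93440} \approx -0.006753$)
$k{\left(-34 \right)} - L = -34 - - \frac{631}{93440} = -34 + \frac{631}{93440} = - \frac{3176329}{93440}$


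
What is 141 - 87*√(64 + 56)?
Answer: 141 - 174*√30 ≈ -812.04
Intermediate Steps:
141 - 87*√(64 + 56) = 141 - 174*√30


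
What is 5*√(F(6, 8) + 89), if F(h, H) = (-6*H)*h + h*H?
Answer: 5*I*√151 ≈ 61.441*I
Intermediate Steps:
F(h, H) = -5*H*h (F(h, H) = -6*H*h + H*h = -5*H*h)
5*√(F(6, 8) + 89) = 5*√(-5*8*6 + 89) = 5*√(-240 + 89) = 5*√(-151) = 5*(I*√151) = 5*I*√151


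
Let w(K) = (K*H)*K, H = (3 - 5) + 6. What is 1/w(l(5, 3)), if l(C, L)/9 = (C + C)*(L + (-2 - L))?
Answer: 1/129600 ≈ 7.7161e-6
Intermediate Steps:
H = 4 (H = -2 + 6 = 4)
l(C, L) = -36*C (l(C, L) = 9*((C + C)*(L + (-2 - L))) = 9*((2*C)*(-2)) = 9*(-4*C) = -36*C)
w(K) = 4*K² (w(K) = (K*4)*K = (4*K)*K = 4*K²)
1/w(l(5, 3)) = 1/(4*(-36*5)²) = 1/(4*(-180)²) = 1/(4*32400) = 1/129600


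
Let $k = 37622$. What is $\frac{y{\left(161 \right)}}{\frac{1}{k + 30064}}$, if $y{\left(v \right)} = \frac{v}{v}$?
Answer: $67686$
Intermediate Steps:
$y{\left(v \right)} = 1$
$\frac{y{\left(161 \right)}}{\frac{1}{k + 30064}} = 1 \frac{1}{\frac{1}{37622 + 30064}} = 1 \frac{1}{\frac{1}{67686}} = 1 \cdot 67686 = 67686$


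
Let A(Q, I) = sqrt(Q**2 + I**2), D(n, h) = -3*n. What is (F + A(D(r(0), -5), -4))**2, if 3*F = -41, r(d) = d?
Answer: 841/9 ≈ 93.444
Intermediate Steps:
F = -41/3 (F = (1/3)*(-41) = -41/3 ≈ -13.667)
A(Q, I) = sqrt(I**2 + Q**2)
(F + A(D(r(0), -5), -4))**2 = (-41/3 + sqrt((-4)**2 + (-3*0)**2))**2 = (-41/3 + sqrt(16 + 0**2))**2 = (-41/3 + sqrt(16 + 0))**2 = (-41/3 + sqrt(16))**2 = (-41/3 + 4)**2 = (-29/3)**2 = 841/9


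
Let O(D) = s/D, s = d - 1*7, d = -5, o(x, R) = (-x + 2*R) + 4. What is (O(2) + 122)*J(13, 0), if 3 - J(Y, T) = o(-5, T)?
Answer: -696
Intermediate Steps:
o(x, R) = 4 - x + 2*R
s = -12 (s = -5 - 1*7 = -5 - 7 = -12)
J(Y, T) = -6 - 2*T (J(Y, T) = 3 - (4 - 1*(-5) + 2*T) = 3 - (4 + 5 + 2*T) = 3 - (9 + 2*T) = 3 + (-9 - 2*T) = -6 - 2*T)
O(D) = -12/D
(O(2) + 122)*J(13, 0) = (-12/2 + 122)*(-6 - 2*0) = (-12*½ + 122)*(-6 + 0) = (-6 + 122)*(-6) = 116*(-6) = -696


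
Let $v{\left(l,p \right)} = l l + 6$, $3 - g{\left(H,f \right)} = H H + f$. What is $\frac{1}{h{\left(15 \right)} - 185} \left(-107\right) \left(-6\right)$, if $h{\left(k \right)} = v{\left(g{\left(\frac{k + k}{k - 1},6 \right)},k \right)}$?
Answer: $- \frac{1541442}{291395} \approx -5.2899$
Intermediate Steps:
$g{\left(H,f \right)} = 3 - f - H^{2}$ ($g{\left(H,f \right)} = 3 - \left(H H + f\right) = 3 - \left(H^{2} + f\right) = 3 - \left(f + H^{2}\right) = 3 - f - H^{2}$)
$v{\left(l,p \right)} = 6 + l^{2}$ ($v{\left(l,p \right)} = l^{2} + 6 = 6 + l^{2}$)
$h{\left(k \right)} = 6 + \left(-3 - \frac{4 k^{2}}{\left(-1 + k\right)^{2}}\right)^{2}$ ($h{\left(k \right)} = 6 + \left(3 - 6 - \left(\frac{k + k}{k - 1}\right)^{2}\right)^{2} = 6 + \left(3 - 6 - \left(\frac{2 k}{-1 + k}\right)^{2}\right)^{2} = 6 + \left(3 - 6 - \frac{4 k^{2}}{\left(-1 + k\right)^{2}}\right)^{2} = 6 + \left(-3 - \frac{4 k^{2}}{\left(-1 + k\right)^{2}}\right)^{2}$)
$\frac{1}{h{\left(15 \right)} - 185} \left(-107\right) \left(-6\right) = \frac{1}{\left(6 + \frac{\left(3 \left(-1 + 15\right)^{2} + 4 \cdot 15^{2}\right)^{2}}{\left(-1 + 15\right)^{4}}\right) - 185} \left(-107\right) \left(-6\right) = \frac{1}{\left(6 + \frac{\left(3 \cdot 14^{2} + 4 \cdot 225\right)^{2}}{38416}\right) - 185} \left(-107\right) \left(-6\right) = \frac{1}{\left(6 + \frac{\left(3 \cdot 196 + 900\right)^{2}}{38416}\right) - 185} \left(-107\right) \left(-6\right) = \frac{1}{\left(6 + \frac{\left(588 + 900\right)^{2}}{38416}\right) - 185} \left(-107\right) \left(-6\right) = \frac{1}{\left(6 + \frac{1488^{2}}{38416}\right) - 185} \left(-107\right) \left(-6\right) = \frac{1}{\left(6 + \frac{1}{38416} \cdot 2214144\right) - 185} \left(-107\right) \left(-6\right) = \frac{1}{\left(6 + \frac{138384}{2401}\right) - 185} \left(-107\right) \left(-6\right) = \frac{1}{\frac{152790}{2401} - 185} \left(-107\right) \left(-6\right) = \frac{1}{- \frac{291395}{2401}} \left(-107\right) \left(-6\right) = \left(- \frac{2401}{291395}\right) \left(-107\right) \left(-6\right) = \frac{256907}{291395} \left(-6\right) = - \frac{1541442}{291395}$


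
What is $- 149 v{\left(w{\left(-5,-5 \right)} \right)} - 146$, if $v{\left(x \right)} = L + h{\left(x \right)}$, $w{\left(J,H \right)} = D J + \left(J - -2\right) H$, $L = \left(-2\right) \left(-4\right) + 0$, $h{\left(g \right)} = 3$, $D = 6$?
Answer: $-1785$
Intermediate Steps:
$L = 8$ ($L = 8 + 0 = 8$)
$w{\left(J,H \right)} = 6 J + H \left(2 + J\right)$ ($w{\left(J,H \right)} = 6 J + \left(J - -2\right) H = 6 J + \left(J + 2\right) H = 6 J + \left(2 + J\right) H = 6 J + H \left(2 + J\right)$)
$v{\left(x \right)} = 11$ ($v{\left(x \right)} = 8 + 3 = 11$)
$- 149 v{\left(w{\left(-5,-5 \right)} \right)} - 146 = \left(-149\right) 11 - 146 = -1639 - 146 = -1785$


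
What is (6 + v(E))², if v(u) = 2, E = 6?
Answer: 64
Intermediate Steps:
(6 + v(E))² = (6 + 2)² = 8² = 64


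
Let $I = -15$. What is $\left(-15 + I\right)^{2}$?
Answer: $900$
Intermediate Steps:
$\left(-15 + I\right)^{2} = \left(-15 - 15\right)^{2} = \left(-30\right)^{2} = 900$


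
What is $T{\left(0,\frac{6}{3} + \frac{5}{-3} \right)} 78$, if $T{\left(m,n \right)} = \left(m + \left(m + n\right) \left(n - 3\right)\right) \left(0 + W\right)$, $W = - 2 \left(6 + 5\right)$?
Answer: $\frac{4576}{3} \approx 1525.3$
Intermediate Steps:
$W = -22$ ($W = \left(-2\right) 11 = -22$)
$T{\left(m,n \right)} = - 22 m - 22 \left(-3 + n\right) \left(m + n\right)$ ($T{\left(m,n \right)} = \left(m + \left(m + n\right) \left(n - 3\right)\right) \left(0 - 22\right) = \left(m + \left(m + n\right) \left(-3 + n\right)\right) \left(-22\right) = \left(m + \left(-3 + n\right) \left(m + n\right)\right) \left(-22\right) = - 22 m - 22 \left(-3 + n\right) \left(m + n\right)$)
$T{\left(0,\frac{6}{3} + \frac{5}{-3} \right)} 78 = \left(- 22 \left(\frac{6}{3} + \frac{5}{-3}\right)^{2} + 44 \cdot 0 + 66 \left(\frac{6}{3} + \frac{5}{-3}\right) - 0 \left(\frac{6}{3} + \frac{5}{-3}\right)\right) 78 = \left(- 22 \left(6 \cdot \frac{1}{3} + 5 \left(- \frac{1}{3}\right)\right)^{2} + 0 + 66 \left(6 \cdot \frac{1}{3} + 5 \left(- \frac{1}{3}\right)\right) - 0 \left(6 \cdot \frac{1}{3} + 5 \left(- \frac{1}{3}\right)\right)\right) 78 = \left(- 22 \left(2 - \frac{5}{3}\right)^{2} + 0 + 66 \left(2 - \frac{5}{3}\right) - 0 \left(2 - \frac{5}{3}\right)\right) 78 = \left(- \frac{22}{9} + 0 + 66 \cdot \frac{1}{3} - 0 \cdot \frac{1}{3}\right) 78 = \left(\left(-22\right) \frac{1}{9} + 0 + 22 + 0\right) 78 = \left(- \frac{22}{9} + 0 + 22 + 0\right) 78 = \frac{176}{9} \cdot 78 = \frac{4576}{3}$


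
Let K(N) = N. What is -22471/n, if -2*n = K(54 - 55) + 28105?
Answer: 22471/14052 ≈ 1.5991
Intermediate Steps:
n = -14052 (n = -((54 - 55) + 28105)/2 = -(-1 + 28105)/2 = -½*28104 = -14052)
-22471/n = -22471/(-14052) = -22471*(-1/14052) = 22471/14052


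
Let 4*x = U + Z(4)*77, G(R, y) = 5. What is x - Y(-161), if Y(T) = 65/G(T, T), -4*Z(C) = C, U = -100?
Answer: -229/4 ≈ -57.250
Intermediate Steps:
Z(C) = -C/4
x = -177/4 (x = (-100 - ¼*4*77)/4 = (-100 - 1*77)/4 = (-100 - 77)/4 = (¼)*(-177) = -177/4 ≈ -44.250)
Y(T) = 13 (Y(T) = 65/5 = 65*(⅕) = 13)
x - Y(-161) = -177/4 - 1*13 = -177/4 - 13 = -229/4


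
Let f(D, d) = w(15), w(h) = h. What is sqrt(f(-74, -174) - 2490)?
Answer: 15*I*sqrt(11) ≈ 49.749*I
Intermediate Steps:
f(D, d) = 15
sqrt(f(-74, -174) - 2490) = sqrt(15 - 2490) = sqrt(-2475) = 15*I*sqrt(11)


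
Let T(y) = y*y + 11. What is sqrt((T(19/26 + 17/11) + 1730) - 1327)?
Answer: 3*sqrt(3809705)/286 ≈ 20.474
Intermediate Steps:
T(y) = 11 + y**2 (T(y) = y**2 + 11 = 11 + y**2)
sqrt((T(19/26 + 17/11) + 1730) - 1327) = sqrt(((11 + (19/26 + 17/11)**2) + 1730) - 1327) = sqrt(((11 + (651/286)**2) + 1730) - 1327) = sqrt(((11 + 423801/81796) + 1730) - 1327) = sqrt((1323557/81796 + 1730) - 1327) = sqrt(142830637/81796 - 1327) = sqrt(34287345/81796) = 3*sqrt(3809705)/286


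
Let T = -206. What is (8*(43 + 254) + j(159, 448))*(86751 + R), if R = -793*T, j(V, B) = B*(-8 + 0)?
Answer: -302131672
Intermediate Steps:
j(V, B) = -8*B (j(V, B) = B*(-8) = -8*B)
R = 163358 (R = -793*(-206) = 163358)
(8*(43 + 254) + j(159, 448))*(86751 + R) = (8*(43 + 254) - 8*448)*(86751 + 163358) = (8*297 - 3584)*250109 = (2376 - 3584)*250109 = -1208*250109 = -302131672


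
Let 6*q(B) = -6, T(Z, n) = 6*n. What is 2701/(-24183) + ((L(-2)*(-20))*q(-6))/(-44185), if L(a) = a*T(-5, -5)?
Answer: -29672657/213705171 ≈ -0.13885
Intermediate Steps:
q(B) = -1 (q(B) = (⅙)*(-6) = -1)
L(a) = -30*a (L(a) = a*(6*(-5)) = a*(-30) = -30*a)
2701/(-24183) + ((L(-2)*(-20))*q(-6))/(-44185) = 2701/(-24183) + ((-30*(-2)*(-20))*(-1))/(-44185) = 2701*(-1/24183) + ((60*(-20))*(-1))*(-1/44185) = -2701/24183 - 1200*(-1)*(-1/44185) = -2701/24183 + 1200*(-1/44185) = -2701/24183 - 240/8837 = -29672657/213705171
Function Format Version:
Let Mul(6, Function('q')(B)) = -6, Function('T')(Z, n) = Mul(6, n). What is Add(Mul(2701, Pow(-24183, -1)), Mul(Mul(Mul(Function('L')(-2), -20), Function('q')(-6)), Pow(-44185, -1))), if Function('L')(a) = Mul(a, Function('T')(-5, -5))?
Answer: Rational(-29672657, 213705171) ≈ -0.13885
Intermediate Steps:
Function('q')(B) = -1 (Function('q')(B) = Mul(Rational(1, 6), -6) = -1)
Function('L')(a) = Mul(-30, a) (Function('L')(a) = Mul(a, Mul(6, -5)) = Mul(a, -30) = Mul(-30, a))
Add(Mul(2701, Pow(-24183, -1)), Mul(Mul(Mul(Function('L')(-2), -20), Function('q')(-6)), Pow(-44185, -1))) = Add(Mul(2701, Pow(-24183, -1)), Mul(Mul(Mul(Mul(-30, -2), -20), -1), Pow(-44185, -1))) = Add(Mul(2701, Rational(-1, 24183)), Mul(Mul(Mul(60, -20), -1), Rational(-1, 44185))) = Add(Rational(-2701, 24183), Mul(Mul(-1200, -1), Rational(-1, 44185))) = Add(Rational(-2701, 24183), Mul(1200, Rational(-1, 44185))) = Add(Rational(-2701, 24183), Rational(-240, 8837)) = Rational(-29672657, 213705171)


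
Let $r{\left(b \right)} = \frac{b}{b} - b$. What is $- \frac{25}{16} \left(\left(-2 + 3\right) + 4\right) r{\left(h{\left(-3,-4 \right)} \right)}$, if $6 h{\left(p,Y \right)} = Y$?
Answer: $- \frac{625}{48} \approx -13.021$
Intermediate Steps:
$h{\left(p,Y \right)} = \frac{Y}{6}$
$r{\left(b \right)} = 1 - b$
$- \frac{25}{16} \left(\left(-2 + 3\right) + 4\right) r{\left(h{\left(-3,-4 \right)} \right)} = - \frac{25}{16} \left(\left(-2 + 3\right) + 4\right) \left(1 - \frac{1}{6} \left(-4\right)\right) = \left(-25\right) \frac{1}{16} \left(1 + 4\right) \left(1 - - \frac{2}{3}\right) = \left(- \frac{25}{16}\right) 5 \left(1 + \frac{2}{3}\right) = \left(- \frac{125}{16}\right) \frac{5}{3} = - \frac{625}{48}$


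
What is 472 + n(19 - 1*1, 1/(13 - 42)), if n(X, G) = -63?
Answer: 409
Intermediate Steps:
472 + n(19 - 1*1, 1/(13 - 42)) = 472 - 63 = 409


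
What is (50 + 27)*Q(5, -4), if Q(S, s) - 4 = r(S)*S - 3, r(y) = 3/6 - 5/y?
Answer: -231/2 ≈ -115.50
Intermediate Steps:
r(y) = ½ - 5/y (r(y) = 3*(⅙) - 5/y = ½ - 5/y)
Q(S, s) = -4 + S/2 (Q(S, s) = 4 + (((-10 + S)/(2*S))*S - 3) = 4 + ((-5 + S/2) - 3) = 4 + (-8 + S/2) = -4 + S/2)
(50 + 27)*Q(5, -4) = (50 + 27)*(-4 + (½)*5) = 77*(-4 + 5/2) = 77*(-3/2) = -231/2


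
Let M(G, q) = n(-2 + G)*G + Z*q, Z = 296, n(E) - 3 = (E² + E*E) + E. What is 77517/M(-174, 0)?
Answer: -297/41186 ≈ -0.0072112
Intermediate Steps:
n(E) = 3 + E + 2*E² (n(E) = 3 + ((E² + E*E) + E) = 3 + ((E² + E²) + E) = 3 + (2*E² + E) = 3 + (E + 2*E²) = 3 + E + 2*E²)
M(G, q) = 296*q + G*(1 + G + 2*(-2 + G)²) (M(G, q) = (3 + (-2 + G) + 2*(-2 + G)²)*G + 296*q = (1 + G + 2*(-2 + G)²)*G + 296*q = G*(1 + G + 2*(-2 + G)²) + 296*q = 296*q + G*(1 + G + 2*(-2 + G)²))
77517/M(-174, 0) = 77517/(296*0 - 174*(1 - 174 + 2*(-2 - 174)²)) = 77517/(0 - 174*(1 - 174 + 2*(-176)²)) = 77517/(0 - 174*(1 - 174 + 2*30976)) = 77517/(0 - 174*(1 - 174 + 61952)) = 77517/(0 - 174*61779) = 77517/(0 - 10749546) = 77517/(-10749546) = 77517*(-1/10749546) = -297/41186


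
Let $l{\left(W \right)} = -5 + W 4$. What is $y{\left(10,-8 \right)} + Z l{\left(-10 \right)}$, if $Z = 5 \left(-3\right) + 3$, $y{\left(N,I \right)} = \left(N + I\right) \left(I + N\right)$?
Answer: $544$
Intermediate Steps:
$y{\left(N,I \right)} = \left(I + N\right)^{2}$ ($y{\left(N,I \right)} = \left(I + N\right) \left(I + N\right) = \left(I + N\right)^{2}$)
$Z = -12$ ($Z = -15 + 3 = -12$)
$l{\left(W \right)} = -5 + 4 W$
$y{\left(10,-8 \right)} + Z l{\left(-10 \right)} = \left(-8 + 10\right)^{2} - 12 \left(-5 + 4 \left(-10\right)\right) = 2^{2} - 12 \left(-5 - 40\right) = 4 - -540 = 4 + 540 = 544$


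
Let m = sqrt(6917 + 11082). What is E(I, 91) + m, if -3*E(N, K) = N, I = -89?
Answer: 89/3 + sqrt(17999) ≈ 163.83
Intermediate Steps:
E(N, K) = -N/3
m = sqrt(17999) ≈ 134.16
E(I, 91) + m = -1/3*(-89) + sqrt(17999) = 89/3 + sqrt(17999)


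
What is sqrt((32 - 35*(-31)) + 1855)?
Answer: 2*sqrt(743) ≈ 54.516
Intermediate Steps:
sqrt((32 - 35*(-31)) + 1855) = sqrt((32 + 1085) + 1855) = sqrt(1117 + 1855) = sqrt(2972) = 2*sqrt(743)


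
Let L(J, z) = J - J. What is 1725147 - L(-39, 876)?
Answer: 1725147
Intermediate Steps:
L(J, z) = 0
1725147 - L(-39, 876) = 1725147 - 1*0 = 1725147 + 0 = 1725147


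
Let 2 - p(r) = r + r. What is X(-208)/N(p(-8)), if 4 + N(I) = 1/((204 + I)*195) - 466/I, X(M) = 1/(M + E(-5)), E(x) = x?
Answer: 14430/91866119 ≈ 0.00015708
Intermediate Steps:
p(r) = 2 - 2*r (p(r) = 2 - (r + r) = 2 - 2*r)
X(M) = 1/(-5 + M) (X(M) = 1/(M - 5) = 1/(-5 + M))
N(I) = -4 - 466/I + 1/(195*(204 + I)) (N(I) = -4 + (1/((204 + I)*195) - 466/I) = -4 + ((1/195)/(204 + I) - 466/I) = -4 + (1/(195*(204 + I)) - 466/I) = -4 + (-466/I + 1/(195*(204 + I))) = -4 - 466/I + 1/(195*(204 + I)))
X(-208)/N(p(-8)) = 1/((-5 - 208)*(((-18537480 - 249989*(2 - 2*(-8)) - 780*(2 - 2*(-8))**2)/(195*(2 - 2*(-8))*(204 + (2 - 2*(-8))))))) = 1/((-213)*(((-18537480 - 249989*(2 + 16) - 780*(2 + 16)**2)/(195*(2 + 16)*(204 + (2 + 16)))))) = -3510*(204 + 18)/(-18537480 - 249989*18 - 780*18**2)/213 = -779220/(-18537480 - 4499802 - 780*324)/213 = -779220/(-18537480 - 4499802 - 252720)/213 = -1/(213*((1/195)*(1/18)*(1/222)*(-23290002))) = -1/(213*(-1293889/43290)) = -1/213*(-43290/1293889) = 14430/91866119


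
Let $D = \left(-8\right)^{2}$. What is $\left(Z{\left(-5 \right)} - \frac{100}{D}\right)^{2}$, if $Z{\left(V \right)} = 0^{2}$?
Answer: $\frac{625}{256} \approx 2.4414$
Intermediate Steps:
$D = 64$
$Z{\left(V \right)} = 0$
$\left(Z{\left(-5 \right)} - \frac{100}{D}\right)^{2} = \left(0 - \frac{100}{64}\right)^{2} = \left(0 - \frac{25}{16}\right)^{2} = \left(- \frac{25}{16}\right)^{2} = \frac{625}{256}$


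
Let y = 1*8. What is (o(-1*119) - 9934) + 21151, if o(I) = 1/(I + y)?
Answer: 1245086/111 ≈ 11217.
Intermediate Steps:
y = 8
o(I) = 1/(8 + I) (o(I) = 1/(I + 8) = 1/(8 + I))
(o(-1*119) - 9934) + 21151 = (1/(8 - 1*119) - 9934) + 21151 = (1/(8 - 119) - 9934) + 21151 = (1/(-111) - 9934) + 21151 = (-1/111 - 9934) + 21151 = -1102675/111 + 21151 = 1245086/111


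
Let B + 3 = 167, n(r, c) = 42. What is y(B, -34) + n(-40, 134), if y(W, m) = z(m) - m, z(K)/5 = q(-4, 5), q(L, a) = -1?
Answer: 71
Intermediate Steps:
B = 164 (B = -3 + 167 = 164)
z(K) = -5 (z(K) = 5*(-1) = -5)
y(W, m) = -5 - m
y(B, -34) + n(-40, 134) = (-5 - 1*(-34)) + 42 = (-5 + 34) + 42 = 29 + 42 = 71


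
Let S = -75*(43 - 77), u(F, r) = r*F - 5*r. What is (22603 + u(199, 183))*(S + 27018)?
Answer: 1718048640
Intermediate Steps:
u(F, r) = -5*r + F*r (u(F, r) = F*r - 5*r = -5*r + F*r)
S = 2550 (S = -75*(-34) = 2550)
(22603 + u(199, 183))*(S + 27018) = (22603 + 183*(-5 + 199))*(2550 + 27018) = (22603 + 183*194)*29568 = (22603 + 35502)*29568 = 58105*29568 = 1718048640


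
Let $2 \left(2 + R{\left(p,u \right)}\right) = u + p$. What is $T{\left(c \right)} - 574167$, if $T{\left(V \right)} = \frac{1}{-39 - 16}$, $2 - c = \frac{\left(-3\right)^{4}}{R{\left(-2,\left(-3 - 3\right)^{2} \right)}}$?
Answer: $- \frac{31579186}{55} \approx -5.7417 \cdot 10^{5}$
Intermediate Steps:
$R{\left(p,u \right)} = -2 + \frac{p}{2} + \frac{u}{2}$ ($R{\left(p,u \right)} = -2 + \frac{u + p}{2} = -2 + \frac{p + u}{2} = -2 + \left(\frac{p}{2} + \frac{u}{2}\right) = -2 + \frac{p}{2} + \frac{u}{2}$)
$c = - \frac{17}{5}$ ($c = 2 - \frac{\left(-3\right)^{4}}{-2 + \frac{1}{2} \left(-2\right) + \frac{\left(-3 - 3\right)^{2}}{2}} = 2 - \frac{81}{-2 - 1 + \frac{\left(-6\right)^{2}}{2}} = 2 - \frac{81}{-2 - 1 + \frac{1}{2} \cdot 36} = 2 - \frac{81}{-2 - 1 + 18} = 2 - \frac{81}{15} = 2 - 81 \cdot \frac{1}{15} = 2 - \frac{27}{5} = - \frac{17}{5} \approx -3.4$)
$T{\left(V \right)} = - \frac{1}{55}$ ($T{\left(V \right)} = \frac{1}{-55} = - \frac{1}{55}$)
$T{\left(c \right)} - 574167 = - \frac{1}{55} - 574167 = - \frac{31579186}{55}$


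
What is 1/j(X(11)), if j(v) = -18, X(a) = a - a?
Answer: -1/18 ≈ -0.055556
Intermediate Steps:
X(a) = 0
1/j(X(11)) = 1/(-18) = -1/18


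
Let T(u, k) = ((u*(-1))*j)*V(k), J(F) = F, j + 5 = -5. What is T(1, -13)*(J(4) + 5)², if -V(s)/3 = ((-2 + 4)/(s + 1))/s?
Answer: -405/13 ≈ -31.154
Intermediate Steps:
j = -10 (j = -5 - 5 = -10)
V(s) = -6/(s*(1 + s)) (V(s) = -3*(-2 + 4)/(s + 1)/s = -3*2/(1 + s)/s = -6/(s*(1 + s)))
T(u, k) = -60*u/(k*(1 + k)) (T(u, k) = ((u*(-1))*(-10))*(-6/(k*(1 + k))) = (-u*(-10))*(-6/(k*(1 + k))) = (10*u)*(-6/(k*(1 + k))) = -60*u/(k*(1 + k)))
T(1, -13)*(J(4) + 5)² = (-60*1/(-13*(1 - 13)))*(4 + 5)² = -60*1*(-1/13)/(-12)*9² = -60*1*(-1/13)*(-1/12)*81 = -5/13*81 = -405/13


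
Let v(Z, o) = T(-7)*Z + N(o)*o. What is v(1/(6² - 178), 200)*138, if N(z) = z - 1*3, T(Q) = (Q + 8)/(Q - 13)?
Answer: 7720824069/1420 ≈ 5.4372e+6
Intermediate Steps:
T(Q) = (8 + Q)/(-13 + Q)
N(z) = -3 + z (N(z) = z - 3 = -3 + z)
v(Z, o) = -Z/20 + o*(-3 + o) (v(Z, o) = ((8 - 7)/(-13 - 7))*Z + (-3 + o)*o = (1/(-20))*Z + o*(-3 + o) = (-1/20*1)*Z + o*(-3 + o) = -Z/20 + o*(-3 + o))
v(1/(6² - 178), 200)*138 = (-1/(20*(6² - 178)) + 200*(-3 + 200))*138 = (-1/(20*(36 - 178)) + 200*197)*138 = (-1/20/(-142) + 39400)*138 = (-1/20*(-1/142) + 39400)*138 = (1/2840 + 39400)*138 = (111896001/2840)*138 = 7720824069/1420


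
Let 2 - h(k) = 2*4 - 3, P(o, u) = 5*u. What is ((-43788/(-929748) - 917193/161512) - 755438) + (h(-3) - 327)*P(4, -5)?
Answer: -9350222887285783/12513788248 ≈ -7.4719e+5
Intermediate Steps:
h(k) = -3 (h(k) = 2 - (2*4 - 3) = 2 - (8 - 3) = 2 - 1*5 = 2 - 5 = -3)
((-43788/(-929748) - 917193/161512) - 755438) + (h(-3) - 327)*P(4, -5) = ((-43788/(-929748) - 917193/161512) - 755438) + (-3 - 327)*(5*(-5)) = ((-43788*(-1/929748) - 917193*1/161512) - 755438) - 330*(-25) = ((3649/77479 - 917193/161512) - 755438) + 8250 = (-70473839159/12513788248 - 755438) + 8250 = -9453461640331783/12513788248 + 8250 = -9350222887285783/12513788248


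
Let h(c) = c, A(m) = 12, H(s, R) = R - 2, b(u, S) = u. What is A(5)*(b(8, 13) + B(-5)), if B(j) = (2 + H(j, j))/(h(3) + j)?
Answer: 126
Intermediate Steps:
H(s, R) = -2 + R
B(j) = j/(3 + j) (B(j) = (2 + (-2 + j))/(3 + j) = j/(3 + j))
A(5)*(b(8, 13) + B(-5)) = 12*(8 - 5/(3 - 5)) = 12*(8 - 5/(-2)) = 12*(8 - 5*(-½)) = 12*(8 + 5/2) = 12*(21/2) = 126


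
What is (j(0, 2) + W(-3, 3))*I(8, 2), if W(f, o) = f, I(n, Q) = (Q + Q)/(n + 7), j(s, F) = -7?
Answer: -8/3 ≈ -2.6667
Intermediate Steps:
I(n, Q) = 2*Q/(7 + n) (I(n, Q) = (2*Q)/(7 + n) = 2*Q/(7 + n))
(j(0, 2) + W(-3, 3))*I(8, 2) = (-7 - 3)*(2*2/(7 + 8)) = -20*2/15 = -10*4/15 = -8/3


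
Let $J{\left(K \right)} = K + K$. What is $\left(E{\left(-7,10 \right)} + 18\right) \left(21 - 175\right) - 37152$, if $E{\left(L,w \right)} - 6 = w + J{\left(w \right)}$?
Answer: $-45468$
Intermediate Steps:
$J{\left(K \right)} = 2 K$
$E{\left(L,w \right)} = 6 + 3 w$ ($E{\left(L,w \right)} = 6 + \left(w + 2 w\right) = 6 + 3 w$)
$\left(E{\left(-7,10 \right)} + 18\right) \left(21 - 175\right) - 37152 = \left(\left(6 + 3 \cdot 10\right) + 18\right) \left(21 - 175\right) - 37152 = \left(\left(6 + 30\right) + 18\right) \left(-154\right) - 37152 = \left(36 + 18\right) \left(-154\right) - 37152 = 54 \left(-154\right) - 37152 = -8316 - 37152 = -45468$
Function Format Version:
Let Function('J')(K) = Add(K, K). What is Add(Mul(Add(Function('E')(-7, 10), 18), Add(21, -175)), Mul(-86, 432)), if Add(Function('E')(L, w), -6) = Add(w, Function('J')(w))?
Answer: -45468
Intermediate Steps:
Function('J')(K) = Mul(2, K)
Function('E')(L, w) = Add(6, Mul(3, w)) (Function('E')(L, w) = Add(6, Add(w, Mul(2, w))) = Add(6, Mul(3, w)))
Add(Mul(Add(Function('E')(-7, 10), 18), Add(21, -175)), Mul(-86, 432)) = Add(Mul(Add(Add(6, Mul(3, 10)), 18), Add(21, -175)), Mul(-86, 432)) = Add(Mul(Add(Add(6, 30), 18), -154), -37152) = Add(Mul(Add(36, 18), -154), -37152) = Add(Mul(54, -154), -37152) = Add(-8316, -37152) = -45468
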